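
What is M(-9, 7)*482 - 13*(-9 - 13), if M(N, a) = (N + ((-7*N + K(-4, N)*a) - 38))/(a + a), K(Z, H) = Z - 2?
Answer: -4264/7 ≈ -609.14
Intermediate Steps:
K(Z, H) = -2 + Z
M(N, a) = (-38 - 6*N - 6*a)/(2*a) (M(N, a) = (N + ((-7*N + (-2 - 4)*a) - 38))/(a + a) = (N + ((-7*N - 6*a) - 38))/((2*a)) = (N + (-38 - 7*N - 6*a))*(1/(2*a)) = (-38 - 6*N - 6*a)*(1/(2*a)) = (-38 - 6*N - 6*a)/(2*a))
M(-9, 7)*482 - 13*(-9 - 13) = ((-19 - 3*(-9) - 3*7)/7)*482 - 13*(-9 - 13) = ((-19 + 27 - 21)/7)*482 - 13*(-22) = ((1/7)*(-13))*482 + 286 = -13/7*482 + 286 = -6266/7 + 286 = -4264/7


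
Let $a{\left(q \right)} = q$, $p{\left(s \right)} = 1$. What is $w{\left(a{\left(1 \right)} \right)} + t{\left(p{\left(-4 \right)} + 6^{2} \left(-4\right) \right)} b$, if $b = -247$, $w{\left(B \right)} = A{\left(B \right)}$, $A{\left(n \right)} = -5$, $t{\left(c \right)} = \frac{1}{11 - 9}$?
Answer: $- \frac{257}{2} \approx -128.5$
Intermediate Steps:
$t{\left(c \right)} = \frac{1}{2}$
$w{\left(B \right)} = -5$
$w{\left(a{\left(1 \right)} \right)} + t{\left(p{\left(-4 \right)} + 6^{2} \left(-4\right) \right)} b = -5 + \frac{1}{2} \left(-247\right) = -5 - \frac{247}{2} = - \frac{257}{2}$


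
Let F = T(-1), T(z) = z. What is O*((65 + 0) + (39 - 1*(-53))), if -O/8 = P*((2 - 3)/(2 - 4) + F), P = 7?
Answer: 4396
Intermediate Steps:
F = -1
O = 28 (O = -56*((2 - 3)/(2 - 4) - 1) = -56*(-1/(-2) - 1) = -56*(-1*(-½) - 1) = -56*(½ - 1) = -56*(-1)/2 = -8*(-7/2) = 28)
O*((65 + 0) + (39 - 1*(-53))) = 28*((65 + 0) + (39 - 1*(-53))) = 28*(65 + (39 + 53)) = 28*(65 + 92) = 28*157 = 4396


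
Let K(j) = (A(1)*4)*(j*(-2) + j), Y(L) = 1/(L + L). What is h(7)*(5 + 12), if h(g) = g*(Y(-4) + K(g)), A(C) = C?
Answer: -26775/8 ≈ -3346.9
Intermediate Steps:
Y(L) = 1/(2*L)
K(j) = -4*j (K(j) = (1*4)*(j*(-2) + j) = 4*(-2*j + j) = 4*(-j) = -4*j)
h(g) = g*(-⅛ - 4*g) (h(g) = g*((½)/(-4) - 4*g) = g*((½)*(-¼) - 4*g) = g*(-⅛ - 4*g))
h(7)*(5 + 12) = (-⅛*7*(1 + 32*7))*(5 + 12) = -⅛*7*(1 + 224)*17 = -⅛*7*225*17 = -1575/8*17 = -26775/8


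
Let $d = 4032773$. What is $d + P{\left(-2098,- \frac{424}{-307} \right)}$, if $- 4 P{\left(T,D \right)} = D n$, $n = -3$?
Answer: $\frac{1238061629}{307} \approx 4.0328 \cdot 10^{6}$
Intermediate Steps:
$P{\left(T,D \right)} = \frac{3 D}{4}$ ($P{\left(T,D \right)} = - \frac{D \left(-3\right)}{4} = - \frac{\left(-3\right) D}{4} = \frac{3 D}{4}$)
$d + P{\left(-2098,- \frac{424}{-307} \right)} = 4032773 + \frac{3 \left(- \frac{424}{-307}\right)}{4} = 4032773 + \frac{3 \left(\left(-424\right) \left(- \frac{1}{307}\right)\right)}{4} = 4032773 + \frac{3}{4} \cdot \frac{424}{307} = 4032773 + \frac{318}{307} = \frac{1238061629}{307}$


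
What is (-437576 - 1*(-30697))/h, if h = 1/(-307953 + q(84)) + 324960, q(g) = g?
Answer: -125265430851/100045110239 ≈ -1.2521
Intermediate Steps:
h = 100045110239/307869 (h = 1/(-307953 + 84) + 324960 = 1/(-307869) + 324960 = -1/307869 + 324960 = 100045110239/307869 ≈ 3.2496e+5)
(-437576 - 1*(-30697))/h = (-437576 - 1*(-30697))/(100045110239/307869) = (-437576 + 30697)*(307869/100045110239) = -406879*307869/100045110239 = -125265430851/100045110239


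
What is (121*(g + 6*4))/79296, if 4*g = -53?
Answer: 5203/317184 ≈ 0.016404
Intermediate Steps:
g = -53/4 (g = (¼)*(-53) = -53/4 ≈ -13.250)
(121*(g + 6*4))/79296 = (121*(-53/4 + 6*4))/79296 = (121*(-53/4 + 24))*(1/79296) = (121*(43/4))*(1/79296) = (5203/4)*(1/79296) = 5203/317184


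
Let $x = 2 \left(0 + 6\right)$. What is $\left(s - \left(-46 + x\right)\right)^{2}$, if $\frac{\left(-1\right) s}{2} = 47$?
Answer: $3600$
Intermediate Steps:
$s = -94$ ($s = \left(-2\right) 47 = -94$)
$x = 12$ ($x = 2 \cdot 6 = 12$)
$\left(s - \left(-46 + x\right)\right)^{2} = \left(-94 + \left(\left(8 + 38\right) - 12\right)\right)^{2} = \left(-94 + \left(46 - 12\right)\right)^{2} = \left(-94 + 34\right)^{2} = \left(-60\right)^{2} = 3600$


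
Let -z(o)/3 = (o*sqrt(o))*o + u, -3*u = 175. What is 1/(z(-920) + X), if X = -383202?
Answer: I/(-383027*I + 5078400*sqrt(230)) ≈ -6.4571e-11 + 1.2984e-8*I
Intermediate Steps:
u = -175/3 (u = -1/3*175 = -175/3 ≈ -58.333)
z(o) = 175 - 3*o**(5/2) (z(o) = -3*((o*sqrt(o))*o - 175/3) = -3*(o**(3/2)*o - 175/3) = -3*(o**(5/2) - 175/3) = -3*(-175/3 + o**(5/2)) = 175 - 3*o**(5/2))
1/(z(-920) + X) = 1/((175 - 5078400*I*sqrt(230)) - 383202) = 1/(-383027 - 5078400*I*sqrt(230))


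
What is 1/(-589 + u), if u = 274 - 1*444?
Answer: -1/759 ≈ -0.0013175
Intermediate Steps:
u = -170 (u = 274 - 444 = -170)
1/(-589 + u) = 1/(-589 - 170) = 1/(-759) = -1/759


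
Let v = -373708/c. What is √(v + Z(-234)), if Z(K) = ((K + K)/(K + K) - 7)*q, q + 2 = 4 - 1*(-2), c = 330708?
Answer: 5*I*√6871037439/82677 ≈ 5.013*I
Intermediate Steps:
q = 4 (q = -2 + (4 - 1*(-2)) = -2 + (4 + 2) = -2 + 6 = 4)
Z(K) = -24 (Z(K) = ((K + K)/(K + K) - 7)*4 = ((2*K)/((2*K)) - 7)*4 = ((2*K)*(1/(2*K)) - 7)*4 = (1 - 7)*4 = -6*4 = -24)
v = -93427/82677 (v = -373708/330708 = -373708*1/330708 = -93427/82677 ≈ -1.1300)
√(v + Z(-234)) = √(-93427/82677 - 24) = √(-2077675/82677) = 5*I*√6871037439/82677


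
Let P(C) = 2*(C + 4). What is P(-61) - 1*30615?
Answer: -30729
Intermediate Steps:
P(C) = 8 + 2*C (P(C) = 2*(4 + C) = 8 + 2*C)
P(-61) - 1*30615 = (8 + 2*(-61)) - 1*30615 = (8 - 122) - 30615 = -114 - 30615 = -30729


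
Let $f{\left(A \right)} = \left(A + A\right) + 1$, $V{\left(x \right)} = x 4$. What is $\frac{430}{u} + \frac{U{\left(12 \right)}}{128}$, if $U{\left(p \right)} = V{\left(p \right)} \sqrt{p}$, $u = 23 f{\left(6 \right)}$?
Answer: $\frac{430}{299} + \frac{3 \sqrt{3}}{4} \approx 2.7372$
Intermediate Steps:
$V{\left(x \right)} = 4 x$
$f{\left(A \right)} = 1 + 2 A$ ($f{\left(A \right)} = 2 A + 1 = 1 + 2 A$)
$u = 299$ ($u = 23 \left(1 + 2 \cdot 6\right) = 23 \left(1 + 12\right) = 23 \cdot 13 = 299$)
$U{\left(p \right)} = 4 p^{\frac{3}{2}}$ ($U{\left(p \right)} = 4 p \sqrt{p} = 4 p^{\frac{3}{2}}$)
$\frac{430}{u} + \frac{U{\left(12 \right)}}{128} = \frac{430}{299} + \frac{4 \cdot 12^{\frac{3}{2}}}{128} = 430 \cdot \frac{1}{299} + 4 \cdot 24 \sqrt{3} \cdot \frac{1}{128} = \frac{430}{299} + 96 \sqrt{3} \cdot \frac{1}{128} = \frac{430}{299} + \frac{3 \sqrt{3}}{4}$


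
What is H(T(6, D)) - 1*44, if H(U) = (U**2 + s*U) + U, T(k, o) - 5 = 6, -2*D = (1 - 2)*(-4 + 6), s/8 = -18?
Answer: -1496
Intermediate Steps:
s = -144 (s = 8*(-18) = -144)
D = 1 (D = -(1 - 2)*(-4 + 6)/2 = -(-1)*2/2 = -1/2*(-2) = 1)
T(k, o) = 11 (T(k, o) = 5 + 6 = 11)
H(U) = U**2 - 143*U (H(U) = (U**2 - 144*U) + U = U**2 - 143*U)
H(T(6, D)) - 1*44 = 11*(-143 + 11) - 1*44 = 11*(-132) - 44 = -1452 - 44 = -1496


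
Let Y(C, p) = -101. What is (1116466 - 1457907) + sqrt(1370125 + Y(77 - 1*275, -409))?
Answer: -341441 + 2*sqrt(342506) ≈ -3.4027e+5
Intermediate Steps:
(1116466 - 1457907) + sqrt(1370125 + Y(77 - 1*275, -409)) = (1116466 - 1457907) + sqrt(1370125 - 101) = -341441 + sqrt(1370024) = -341441 + 2*sqrt(342506)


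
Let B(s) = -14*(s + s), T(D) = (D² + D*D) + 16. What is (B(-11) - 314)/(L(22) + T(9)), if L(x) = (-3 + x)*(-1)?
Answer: -2/53 ≈ -0.037736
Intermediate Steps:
T(D) = 16 + 2*D² (T(D) = (D² + D²) + 16 = 2*D² + 16 = 16 + 2*D²)
B(s) = -28*s
L(x) = 3 - x
(B(-11) - 314)/(L(22) + T(9)) = (-28*(-11) - 314)/((3 - 1*22) + (16 + 2*9²)) = (308 - 314)/((3 - 22) + (16 + 2*81)) = -6/(-19 + (16 + 162)) = -6/(-19 + 178) = -6/159 = -6*1/159 = -2/53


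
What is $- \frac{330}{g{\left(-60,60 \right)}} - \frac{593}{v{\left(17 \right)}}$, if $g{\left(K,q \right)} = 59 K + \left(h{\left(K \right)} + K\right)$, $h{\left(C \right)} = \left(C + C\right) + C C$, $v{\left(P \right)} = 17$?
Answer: $- \frac{2185}{68} \approx -32.132$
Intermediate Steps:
$h{\left(C \right)} = C^{2} + 2 C$ ($h{\left(C \right)} = 2 C + C^{2} = C^{2} + 2 C$)
$g{\left(K,q \right)} = 60 K + K \left(2 + K\right)$ ($g{\left(K,q \right)} = 59 K + \left(K \left(2 + K\right) + K\right) = 59 K + \left(K + K \left(2 + K\right)\right) = 60 K + K \left(2 + K\right)$)
$- \frac{330}{g{\left(-60,60 \right)}} - \frac{593}{v{\left(17 \right)}} = - \frac{330}{\left(-60\right) \left(62 - 60\right)} - \frac{593}{17} = - \frac{330}{\left(-60\right) 2} - \frac{593}{17} = - \frac{330}{-120} - \frac{593}{17} = \left(-330\right) \left(- \frac{1}{120}\right) - \frac{593}{17} = \frac{11}{4} - \frac{593}{17} = - \frac{2185}{68}$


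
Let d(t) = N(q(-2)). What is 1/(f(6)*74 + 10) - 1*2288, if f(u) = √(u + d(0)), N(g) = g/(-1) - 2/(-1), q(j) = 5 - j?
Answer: -192191/84 ≈ -2288.0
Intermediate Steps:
N(g) = 2 - g (N(g) = g*(-1) - 2*(-1) = -g + 2 = 2 - g)
d(t) = -5 (d(t) = 2 - (5 - 1*(-2)) = 2 - (5 + 2) = 2 - 1*7 = 2 - 7 = -5)
f(u) = √(-5 + u) (f(u) = √(u - 5) = √(-5 + u))
1/(f(6)*74 + 10) - 1*2288 = 1/(√(-5 + 6)*74 + 10) - 1*2288 = 1/(√1*74 + 10) - 2288 = 1/(1*74 + 10) - 2288 = 1/(74 + 10) - 2288 = 1/84 - 2288 = -192191/84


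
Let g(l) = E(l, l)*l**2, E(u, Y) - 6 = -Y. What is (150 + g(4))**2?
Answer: 33124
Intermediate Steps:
E(u, Y) = 6 - Y
g(l) = l**2*(6 - l) (g(l) = (6 - l)*l**2 = l**2*(6 - l))
(150 + g(4))**2 = (150 + 4**2*(6 - 1*4))**2 = (150 + 16*(6 - 4))**2 = (150 + 16*2)**2 = (150 + 32)**2 = 182**2 = 33124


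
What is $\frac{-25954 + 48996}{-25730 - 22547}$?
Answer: $- \frac{23042}{48277} \approx -0.47729$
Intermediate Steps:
$\frac{-25954 + 48996}{-25730 - 22547} = \frac{23042}{-25730 - 22547} = \frac{23042}{-48277} = 23042 \left(- \frac{1}{48277}\right) = - \frac{23042}{48277}$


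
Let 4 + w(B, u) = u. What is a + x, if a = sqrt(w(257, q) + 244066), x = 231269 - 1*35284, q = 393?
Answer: 195985 + sqrt(244455) ≈ 1.9648e+5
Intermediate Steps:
w(B, u) = -4 + u
x = 195985 (x = 231269 - 35284 = 195985)
a = sqrt(244455) (a = sqrt((-4 + 393) + 244066) = sqrt(389 + 244066) = sqrt(244455) ≈ 494.42)
a + x = sqrt(244455) + 195985 = 195985 + sqrt(244455)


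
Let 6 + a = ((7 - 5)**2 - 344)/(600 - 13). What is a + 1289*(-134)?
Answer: -101394024/587 ≈ -1.7273e+5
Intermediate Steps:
a = -3862/587 (a = -6 + ((7 - 5)**2 - 344)/(600 - 13) = -6 + (2**2 - 344)/587 = -6 + (4 - 344)*(1/587) = -6 - 340*1/587 = -6 - 340/587 = -3862/587 ≈ -6.5792)
a + 1289*(-134) = -3862/587 + 1289*(-134) = -3862/587 - 172726 = -101394024/587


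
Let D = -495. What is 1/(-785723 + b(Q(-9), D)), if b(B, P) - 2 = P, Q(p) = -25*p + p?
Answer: -1/786216 ≈ -1.2719e-6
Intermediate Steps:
Q(p) = -24*p
b(B, P) = 2 + P
1/(-785723 + b(Q(-9), D)) = 1/(-785723 + (2 - 495)) = 1/(-785723 - 493) = 1/(-786216) = -1/786216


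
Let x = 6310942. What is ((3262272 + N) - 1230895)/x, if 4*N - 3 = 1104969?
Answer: 1153810/3155471 ≈ 0.36565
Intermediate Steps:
N = 276243 (N = ¾ + (¼)*1104969 = ¾ + 1104969/4 = 276243)
((3262272 + N) - 1230895)/x = ((3262272 + 276243) - 1230895)/6310942 = (3538515 - 1230895)*(1/6310942) = 2307620*(1/6310942) = 1153810/3155471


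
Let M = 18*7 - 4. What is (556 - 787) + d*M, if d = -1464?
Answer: -178839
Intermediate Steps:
M = 122 (M = 126 - 4 = 122)
(556 - 787) + d*M = (556 - 787) - 1464*122 = -231 - 178608 = -178839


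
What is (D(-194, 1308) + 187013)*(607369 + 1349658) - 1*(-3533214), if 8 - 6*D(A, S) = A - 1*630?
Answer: 1098793193927/3 ≈ 3.6626e+11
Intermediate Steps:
D(A, S) = 319/3 - A/6 (D(A, S) = 4/3 - (A - 1*630)/6 = 4/3 - (A - 630)/6 = 4/3 - (-630 + A)/6 = 4/3 + (105 - A/6) = 319/3 - A/6)
(D(-194, 1308) + 187013)*(607369 + 1349658) - 1*(-3533214) = ((319/3 - ⅙*(-194)) + 187013)*(607369 + 1349658) - 1*(-3533214) = ((319/3 + 97/3) + 187013)*1957027 + 3533214 = (416/3 + 187013)*1957027 + 3533214 = (561455/3)*1957027 + 3533214 = 1098782594285/3 + 3533214 = 1098793193927/3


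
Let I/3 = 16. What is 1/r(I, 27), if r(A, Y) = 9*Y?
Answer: 1/243 ≈ 0.0041152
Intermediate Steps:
I = 48 (I = 3*16 = 48)
1/r(I, 27) = 1/(9*27) = 1/243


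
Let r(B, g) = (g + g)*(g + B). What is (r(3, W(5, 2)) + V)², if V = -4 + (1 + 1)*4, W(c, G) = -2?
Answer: 0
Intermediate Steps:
r(B, g) = 2*g*(B + g) (r(B, g) = (2*g)*(B + g) = 2*g*(B + g))
V = 4 (V = -4 + 2*4 = -4 + 8 = 4)
(r(3, W(5, 2)) + V)² = (2*(-2)*(3 - 2) + 4)² = (2*(-2)*1 + 4)² = (-4 + 4)² = 0² = 0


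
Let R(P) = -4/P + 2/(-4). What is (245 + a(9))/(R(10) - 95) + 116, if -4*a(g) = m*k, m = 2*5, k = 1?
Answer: 108819/959 ≈ 113.47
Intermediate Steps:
m = 10
R(P) = -1/2 - 4/P (R(P) = -4/P + 2*(-1/4) = -4/P - 1/2 = -1/2 - 4/P)
a(g) = -5/2
(245 + a(9))/(R(10) - 95) + 116 = (245 - 5/2)/((1/2)*(-8 - 1*10)/10 - 95) + 116 = 485/(2*((1/2)*(1/10)*(-8 - 10) - 95)) + 116 = 485/(2*((1/2)*(1/10)*(-18) - 95)) + 116 = 485/(2*(-9/10 - 95)) + 116 = 485/(2*(-959/10)) + 116 = (485/2)*(-10/959) + 116 = -2425/959 + 116 = 108819/959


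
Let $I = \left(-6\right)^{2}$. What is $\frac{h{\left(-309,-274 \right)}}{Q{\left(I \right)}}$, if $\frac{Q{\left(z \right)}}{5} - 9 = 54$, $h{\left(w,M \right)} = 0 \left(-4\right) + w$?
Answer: $- \frac{103}{105} \approx -0.98095$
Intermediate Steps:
$h{\left(w,M \right)} = w$ ($h{\left(w,M \right)} = 0 + w = w$)
$I = 36$
$Q{\left(z \right)} = 315$ ($Q{\left(z \right)} = 45 + 5 \cdot 54 = 45 + 270 = 315$)
$\frac{h{\left(-309,-274 \right)}}{Q{\left(I \right)}} = - \frac{309}{315} = \left(-309\right) \frac{1}{315} = - \frac{103}{105}$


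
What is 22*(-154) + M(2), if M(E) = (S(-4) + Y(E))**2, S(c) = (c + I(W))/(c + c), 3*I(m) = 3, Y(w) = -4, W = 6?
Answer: -215991/64 ≈ -3374.9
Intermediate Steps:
I(m) = 1 (I(m) = (1/3)*3 = 1)
S(c) = (1 + c)/(2*c) (S(c) = (c + 1)/(c + c) = (1 + c)/((2*c)) = (1 + c)*(1/(2*c)) = (1 + c)/(2*c))
M(E) = 841/64 (M(E) = ((1/2)*(1 - 4)/(-4) - 4)**2 = ((1/2)*(-1/4)*(-3) - 4)**2 = (3/8 - 4)**2 = (-29/8)**2 = 841/64)
22*(-154) + M(2) = 22*(-154) + 841/64 = -3388 + 841/64 = -215991/64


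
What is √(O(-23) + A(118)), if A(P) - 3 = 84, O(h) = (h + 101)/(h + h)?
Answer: 3*√5014/23 ≈ 9.2360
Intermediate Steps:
O(h) = (101 + h)/(2*h) (O(h) = (101 + h)/((2*h)) = (101 + h)*(1/(2*h)) = (101 + h)/(2*h))
A(P) = 87 (A(P) = 3 + 84 = 87)
√(O(-23) + A(118)) = √((½)*(101 - 23)/(-23) + 87) = √((½)*(-1/23)*78 + 87) = √(-39/23 + 87) = √(1962/23) = 3*√5014/23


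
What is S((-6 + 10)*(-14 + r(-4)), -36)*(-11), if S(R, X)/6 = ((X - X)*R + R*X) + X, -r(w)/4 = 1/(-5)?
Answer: -615384/5 ≈ -1.2308e+5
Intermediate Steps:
r(w) = ⅘ (r(w) = -4/(-5) = -4*(-⅕) = ⅘)
S(R, X) = 6*X + 6*R*X (S(R, X) = 6*(((X - X)*R + R*X) + X) = 6*((0*R + R*X) + X) = 6*((0 + R*X) + X) = 6*(R*X + X) = 6*(X + R*X) = 6*X + 6*R*X)
S((-6 + 10)*(-14 + r(-4)), -36)*(-11) = (6*(-36)*(1 + (-6 + 10)*(-14 + ⅘)))*(-11) = (6*(-36)*(1 + 4*(-66/5)))*(-11) = (6*(-36)*(1 - 264/5))*(-11) = (6*(-36)*(-259/5))*(-11) = (55944/5)*(-11) = -615384/5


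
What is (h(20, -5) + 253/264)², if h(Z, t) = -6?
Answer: 14641/576 ≈ 25.418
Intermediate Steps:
(h(20, -5) + 253/264)² = (-6 + 253/264)² = (-6 + 253*(1/264))² = (-6 + 23/24)² = (-121/24)² = 14641/576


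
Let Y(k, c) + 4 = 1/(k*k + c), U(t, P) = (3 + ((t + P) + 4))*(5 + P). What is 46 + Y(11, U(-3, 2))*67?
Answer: -36119/163 ≈ -221.59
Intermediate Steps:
U(t, P) = (5 + P)*(7 + P + t) (U(t, P) = (3 + ((P + t) + 4))*(5 + P) = (3 + (4 + P + t))*(5 + P) = (7 + P + t)*(5 + P) = (5 + P)*(7 + P + t))
Y(k, c) = -4 + 1/(c + k²) (Y(k, c) = -4 + 1/(k*k + c) = -4 + 1/(k² + c) = -4 + 1/(c + k²))
46 + Y(11, U(-3, 2))*67 = 46 + ((1 - 4*(35 + 2² + 5*(-3) + 12*2 + 2*(-3)) - 4*11²)/((35 + 2² + 5*(-3) + 12*2 + 2*(-3)) + 11²))*67 = 46 + ((1 - 4*(35 + 4 - 15 + 24 - 6) - 4*121)/((35 + 4 - 15 + 24 - 6) + 121))*67 = 46 + ((1 - 4*42 - 484)/(42 + 121))*67 = 46 + ((1 - 168 - 484)/163)*67 = 46 + ((1/163)*(-651))*67 = 46 - 651/163*67 = 46 - 43617/163 = -36119/163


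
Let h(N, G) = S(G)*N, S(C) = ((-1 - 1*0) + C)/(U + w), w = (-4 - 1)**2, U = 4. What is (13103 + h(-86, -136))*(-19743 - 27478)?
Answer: -18499723949/29 ≈ -6.3792e+8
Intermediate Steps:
w = 25 (w = (-5)**2 = 25)
S(C) = -1/29 + C/29 (S(C) = ((-1 - 1*0) + C)/(4 + 25) = ((-1 + 0) + C)/29 = (-1 + C)*(1/29) = -1/29 + C/29)
h(N, G) = N*(-1/29 + G/29) (h(N, G) = (-1/29 + G/29)*N = N*(-1/29 + G/29))
(13103 + h(-86, -136))*(-19743 - 27478) = (13103 + (1/29)*(-86)*(-1 - 136))*(-19743 - 27478) = (13103 + (1/29)*(-86)*(-137))*(-47221) = (13103 + 11782/29)*(-47221) = (391769/29)*(-47221) = -18499723949/29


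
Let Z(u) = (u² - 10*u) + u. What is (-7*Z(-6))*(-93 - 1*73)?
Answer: 104580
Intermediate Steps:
Z(u) = u² - 9*u
(-7*Z(-6))*(-93 - 1*73) = (-(-42)*(-9 - 6))*(-93 - 1*73) = (-(-42)*(-15))*(-93 - 73) = -7*90*(-166) = -630*(-166) = 104580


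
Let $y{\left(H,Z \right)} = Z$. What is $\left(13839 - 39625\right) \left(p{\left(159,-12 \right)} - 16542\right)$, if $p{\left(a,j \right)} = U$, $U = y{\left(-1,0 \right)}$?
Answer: $426552012$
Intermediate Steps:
$U = 0$
$p{\left(a,j \right)} = 0$
$\left(13839 - 39625\right) \left(p{\left(159,-12 \right)} - 16542\right) = \left(13839 - 39625\right) \left(0 - 16542\right) = \left(-25786\right) \left(-16542\right) = 426552012$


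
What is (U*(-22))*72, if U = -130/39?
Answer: 5280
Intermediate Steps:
U = -10/3 (U = -130*1/39 = -10/3 ≈ -3.3333)
(U*(-22))*72 = -10/3*(-22)*72 = (220/3)*72 = 5280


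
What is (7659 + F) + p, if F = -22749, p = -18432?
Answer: -33522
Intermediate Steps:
(7659 + F) + p = (7659 - 22749) - 18432 = -15090 - 18432 = -33522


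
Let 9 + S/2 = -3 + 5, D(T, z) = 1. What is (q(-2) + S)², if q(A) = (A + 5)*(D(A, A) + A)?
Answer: 289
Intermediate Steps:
S = -14 (S = -18 + 2*(-3 + 5) = -18 + 2*2 = -18 + 4 = -14)
q(A) = (1 + A)*(5 + A) (q(A) = (A + 5)*(1 + A) = (5 + A)*(1 + A) = (1 + A)*(5 + A))
(q(-2) + S)² = ((5 + (-2)² + 6*(-2)) - 14)² = ((5 + 4 - 12) - 14)² = (-3 - 14)² = (-17)² = 289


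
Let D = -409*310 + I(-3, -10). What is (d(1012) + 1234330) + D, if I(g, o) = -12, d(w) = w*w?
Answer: 2131672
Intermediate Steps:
d(w) = w²
D = -126802 (D = -409*310 - 12 = -126790 - 12 = -126802)
(d(1012) + 1234330) + D = (1012² + 1234330) - 126802 = (1024144 + 1234330) - 126802 = 2258474 - 126802 = 2131672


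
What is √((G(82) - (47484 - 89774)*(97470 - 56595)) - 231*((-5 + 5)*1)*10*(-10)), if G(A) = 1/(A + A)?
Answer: √11623131615041/82 ≈ 41577.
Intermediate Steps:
G(A) = 1/(2*A)
√((G(82) - (47484 - 89774)*(97470 - 56595)) - 231*((-5 + 5)*1)*10*(-10)) = √(((½)/82 - (47484 - 89774)*(97470 - 56595)) - 231*((-5 + 5)*1)*10*(-10)) = √(((½)*(1/82) - (-42290)*40875) - 231*(0*1)*10*(-10)) = √((1/164 - 1*(-1728603750)) - 231*0*10*(-10)) = √((1/164 + 1728603750) - 0*(-10)) = √(283491015001/164 - 231*0) = √(283491015001/164 + 0) = √(283491015001/164) = √11623131615041/82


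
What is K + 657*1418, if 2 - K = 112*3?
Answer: 931292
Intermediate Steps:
K = -334 (K = 2 - 112*3 = 2 - 1*336 = 2 - 336 = -334)
K + 657*1418 = -334 + 657*1418 = -334 + 931626 = 931292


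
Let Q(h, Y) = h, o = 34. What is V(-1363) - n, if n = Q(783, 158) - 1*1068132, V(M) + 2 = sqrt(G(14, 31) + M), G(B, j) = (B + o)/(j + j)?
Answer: 1067347 + 11*I*sqrt(10819)/31 ≈ 1.0673e+6 + 36.908*I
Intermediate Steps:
G(B, j) = (34 + B)/(2*j) (G(B, j) = (B + 34)/(j + j) = (34 + B)/((2*j)) = (34 + B)*(1/(2*j)) = (34 + B)/(2*j))
V(M) = -2 + sqrt(24/31 + M) (V(M) = -2 + sqrt((1/2)*(34 + 14)/31 + M) = -2 + sqrt((1/2)*(1/31)*48 + M) = -2 + sqrt(24/31 + M))
n = -1067349 (n = 783 - 1*1068132 = 783 - 1068132 = -1067349)
V(-1363) - n = (-2 + sqrt(744 + 961*(-1363))/31) - 1*(-1067349) = (-2 + sqrt(744 - 1309843)/31) + 1067349 = (-2 + sqrt(-1309099)/31) + 1067349 = (-2 + (11*I*sqrt(10819))/31) + 1067349 = (-2 + 11*I*sqrt(10819)/31) + 1067349 = 1067347 + 11*I*sqrt(10819)/31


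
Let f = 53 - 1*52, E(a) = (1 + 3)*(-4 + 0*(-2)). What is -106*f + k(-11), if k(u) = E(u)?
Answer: -122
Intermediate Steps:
E(a) = -16 (E(a) = 4*(-4 + 0) = 4*(-4) = -16)
k(u) = -16
f = 1 (f = 53 - 52 = 1)
-106*f + k(-11) = -106*1 - 16 = -106 - 16 = -122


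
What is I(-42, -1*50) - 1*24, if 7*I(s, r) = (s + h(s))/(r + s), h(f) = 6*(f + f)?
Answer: -1065/46 ≈ -23.152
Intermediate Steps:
h(f) = 12*f (h(f) = 6*(2*f) = 12*f)
I(s, r) = 13*s/(7*(r + s)) (I(s, r) = ((s + 12*s)/(r + s))/7 = ((13*s)/(r + s))/7 = (13*s/(r + s))/7 = 13*s/(7*(r + s)))
I(-42, -1*50) - 1*24 = (13/7)*(-42)/(-1*50 - 42) - 1*24 = (13/7)*(-42)/(-50 - 42) - 24 = (13/7)*(-42)/(-92) - 24 = (13/7)*(-42)*(-1/92) - 24 = 39/46 - 24 = -1065/46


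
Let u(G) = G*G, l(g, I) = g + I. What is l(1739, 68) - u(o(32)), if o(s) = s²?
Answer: -1046769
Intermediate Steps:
l(g, I) = I + g
u(G) = G²
l(1739, 68) - u(o(32)) = (68 + 1739) - (32²)² = 1807 - 1*1024² = 1807 - 1*1048576 = 1807 - 1048576 = -1046769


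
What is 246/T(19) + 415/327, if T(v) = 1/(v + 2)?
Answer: 1689697/327 ≈ 5167.3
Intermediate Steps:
T(v) = 1/(2 + v)
246/T(19) + 415/327 = 246/(1/(2 + 19)) + 415/327 = 246/(1/21) + 415*(1/327) = 246/(1/21) + 415/327 = 246*21 + 415/327 = 5166 + 415/327 = 1689697/327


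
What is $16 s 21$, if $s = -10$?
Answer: $-3360$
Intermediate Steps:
$16 s 21 = 16 \left(-10\right) 21 = \left(-160\right) 21 = -3360$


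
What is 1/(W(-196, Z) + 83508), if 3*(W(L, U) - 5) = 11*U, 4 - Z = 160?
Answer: 1/82941 ≈ 1.2057e-5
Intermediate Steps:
Z = -156 (Z = 4 - 1*160 = 4 - 160 = -156)
W(L, U) = 5 + 11*U/3 (W(L, U) = 5 + (11*U)/3 = 5 + 11*U/3)
1/(W(-196, Z) + 83508) = 1/((5 + (11/3)*(-156)) + 83508) = 1/((5 - 572) + 83508) = 1/(-567 + 83508) = 1/82941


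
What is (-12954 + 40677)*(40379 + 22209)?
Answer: 1735127124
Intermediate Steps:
(-12954 + 40677)*(40379 + 22209) = 27723*62588 = 1735127124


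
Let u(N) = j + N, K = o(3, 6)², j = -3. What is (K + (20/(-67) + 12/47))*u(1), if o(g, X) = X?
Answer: -226456/3149 ≈ -71.914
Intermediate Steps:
K = 36 (K = 6² = 36)
u(N) = -3 + N
(K + (20/(-67) + 12/47))*u(1) = (36 + (20/(-67) + 12/47))*(-3 + 1) = (36 + (20*(-1/67) + 12*(1/47)))*(-2) = (36 + (-20/67 + 12/47))*(-2) = (36 - 136/3149)*(-2) = (113228/3149)*(-2) = -226456/3149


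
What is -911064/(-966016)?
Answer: 113883/120752 ≈ 0.94312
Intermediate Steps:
-911064/(-966016) = -911064*(-1)/966016 = -1*(-113883/120752) = 113883/120752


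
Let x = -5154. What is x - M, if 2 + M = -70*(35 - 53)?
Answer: -6412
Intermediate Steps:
M = 1258 (M = -2 - 70*(35 - 53) = -2 - 70*(-18) = -2 + 1260 = 1258)
x - M = -5154 - 1*1258 = -5154 - 1258 = -6412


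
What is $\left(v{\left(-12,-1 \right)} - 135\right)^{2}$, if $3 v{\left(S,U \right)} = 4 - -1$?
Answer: $\frac{160000}{9} \approx 17778.0$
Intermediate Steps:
$v{\left(S,U \right)} = \frac{5}{3}$ ($v{\left(S,U \right)} = \frac{4 - -1}{3} = \frac{4 + 1}{3} = \frac{1}{3} \cdot 5 = \frac{5}{3}$)
$\left(v{\left(-12,-1 \right)} - 135\right)^{2} = \left(\frac{5}{3} - 135\right)^{2} = \left(- \frac{400}{3}\right)^{2} = \frac{160000}{9}$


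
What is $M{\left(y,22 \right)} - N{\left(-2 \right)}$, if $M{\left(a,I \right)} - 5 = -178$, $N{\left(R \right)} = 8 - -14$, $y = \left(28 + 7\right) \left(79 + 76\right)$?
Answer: $-195$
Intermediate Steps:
$y = 5425$ ($y = 35 \cdot 155 = 5425$)
$N{\left(R \right)} = 22$ ($N{\left(R \right)} = 8 + 14 = 22$)
$M{\left(a,I \right)} = -173$ ($M{\left(a,I \right)} = 5 - 178 = -173$)
$M{\left(y,22 \right)} - N{\left(-2 \right)} = -173 - 22 = -195$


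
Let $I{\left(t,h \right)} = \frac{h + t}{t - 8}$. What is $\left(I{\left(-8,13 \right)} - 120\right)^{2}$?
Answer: $\frac{3705625}{256} \approx 14475.0$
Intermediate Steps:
$I{\left(t,h \right)} = \frac{h + t}{-8 + t}$
$\left(I{\left(-8,13 \right)} - 120\right)^{2} = \left(\frac{13 - 8}{-8 - 8} - 120\right)^{2} = \left(\frac{1}{-16} \cdot 5 - 120\right)^{2} = \left(\left(- \frac{1}{16}\right) 5 - 120\right)^{2} = \left(- \frac{5}{16} - 120\right)^{2} = \left(- \frac{1925}{16}\right)^{2} = \frac{3705625}{256}$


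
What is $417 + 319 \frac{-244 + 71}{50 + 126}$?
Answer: $\frac{1655}{16} \approx 103.44$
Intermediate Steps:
$417 + 319 \frac{-244 + 71}{50 + 126} = 417 + 319 \left(- \frac{173}{176}\right) = 417 - \frac{5017}{16} = \frac{1655}{16}$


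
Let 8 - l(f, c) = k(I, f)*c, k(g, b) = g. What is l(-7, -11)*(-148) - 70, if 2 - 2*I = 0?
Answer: -2882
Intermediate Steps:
I = 1 (I = 1 - 1/2*0 = 1 + 0 = 1)
l(f, c) = 8 - c
l(-7, -11)*(-148) - 70 = (8 - 1*(-11))*(-148) - 70 = (8 + 11)*(-148) - 70 = 19*(-148) - 70 = -2812 - 70 = -2882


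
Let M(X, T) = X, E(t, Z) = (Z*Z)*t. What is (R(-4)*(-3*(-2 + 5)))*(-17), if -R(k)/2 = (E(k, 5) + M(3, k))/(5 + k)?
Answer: 29682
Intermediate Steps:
E(t, Z) = t*Z² (E(t, Z) = Z²*t = t*Z²)
R(k) = -2*(3 + 25*k)/(5 + k) (R(k) = -2*(k*5² + 3)/(5 + k) = -2*(k*25 + 3)/(5 + k) = -2*(25*k + 3)/(5 + k) = -2*(3 + 25*k)/(5 + k))
(R(-4)*(-3*(-2 + 5)))*(-17) = ((2*(-3 - 25*(-4))/(5 - 4))*(-3*(-2 + 5)))*(-17) = ((2*(-3 + 100)/1)*(-3*3))*(-17) = ((2*1*97)*(-9))*(-17) = (194*(-9))*(-17) = -1746*(-17) = 29682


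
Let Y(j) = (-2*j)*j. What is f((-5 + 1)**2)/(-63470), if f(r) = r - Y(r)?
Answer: -24/2885 ≈ -0.0083189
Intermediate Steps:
Y(j) = -2*j**2
f(r) = r + 2*r**2 (f(r) = r - (-2)*r**2 = r + 2*r**2)
f((-5 + 1)**2)/(-63470) = ((-5 + 1)**2*(1 + 2*(-5 + 1)**2))/(-63470) = ((-4)**2*(1 + 2*(-4)**2))*(-1/63470) = (16*(1 + 2*16))*(-1/63470) = (16*(1 + 32))*(-1/63470) = (16*33)*(-1/63470) = 528*(-1/63470) = -24/2885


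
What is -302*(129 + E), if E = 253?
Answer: -115364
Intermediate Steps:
-302*(129 + E) = -302*(129 + 253) = -302*382 = -115364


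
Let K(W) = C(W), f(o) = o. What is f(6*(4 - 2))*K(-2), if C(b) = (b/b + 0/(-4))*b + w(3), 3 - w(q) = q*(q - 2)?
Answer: -24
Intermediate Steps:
w(q) = 3 - q*(-2 + q) (w(q) = 3 - q*(q - 2) = 3 - q*(-2 + q))
C(b) = b (C(b) = (b/b + 0/(-4))*b + (3 - 1*3**2 + 2*3) = (1 + 0*(-1/4))*b + (3 - 1*9 + 6) = (1 + 0)*b + (3 - 9 + 6) = 1*b + 0 = b + 0 = b)
K(W) = W
f(6*(4 - 2))*K(-2) = (6*(4 - 2))*(-2) = (6*2)*(-2) = 12*(-2) = -24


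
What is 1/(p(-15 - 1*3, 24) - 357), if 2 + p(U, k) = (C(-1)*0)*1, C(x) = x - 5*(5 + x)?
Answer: -1/359 ≈ -0.0027855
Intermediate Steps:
C(x) = -25 - 4*x (C(x) = x - (25 + 5*x) = x + (-25 - 5*x) = -25 - 4*x)
p(U, k) = -2 (p(U, k) = -2 + ((-25 - 4*(-1))*0)*1 = -2 + ((-25 + 4)*0)*1 = -2 - 21*0*1 = -2 + 0*1 = -2 + 0 = -2)
1/(p(-15 - 1*3, 24) - 357) = 1/(-2 - 357) = 1/(-359) = -1/359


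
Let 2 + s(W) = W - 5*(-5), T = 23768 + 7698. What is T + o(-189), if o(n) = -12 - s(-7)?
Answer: 31438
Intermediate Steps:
T = 31466
s(W) = 23 + W (s(W) = -2 + (W - 5*(-5)) = -2 + (W + 25) = -2 + (25 + W) = 23 + W)
o(n) = -28 (o(n) = -12 - (23 - 7) = -12 - 1*16 = -12 - 16 = -28)
T + o(-189) = 31466 - 28 = 31438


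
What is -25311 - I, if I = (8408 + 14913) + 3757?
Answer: -52389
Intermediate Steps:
I = 27078 (I = 23321 + 3757 = 27078)
-25311 - I = -25311 - 1*27078 = -25311 - 27078 = -52389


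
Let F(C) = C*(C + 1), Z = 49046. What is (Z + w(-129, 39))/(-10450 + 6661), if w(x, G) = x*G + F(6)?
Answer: -44057/3789 ≈ -11.628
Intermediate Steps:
F(C) = C*(1 + C)
w(x, G) = 42 + G*x (w(x, G) = x*G + 6*(1 + 6) = G*x + 6*7 = G*x + 42 = 42 + G*x)
(Z + w(-129, 39))/(-10450 + 6661) = (49046 + (42 + 39*(-129)))/(-10450 + 6661) = (49046 + (42 - 5031))/(-3789) = (49046 - 4989)*(-1/3789) = 44057*(-1/3789) = -44057/3789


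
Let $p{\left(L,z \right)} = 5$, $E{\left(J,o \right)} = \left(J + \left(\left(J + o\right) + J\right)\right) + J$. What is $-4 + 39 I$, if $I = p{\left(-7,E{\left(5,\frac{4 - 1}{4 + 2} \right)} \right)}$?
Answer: $191$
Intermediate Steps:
$E{\left(J,o \right)} = o + 4 J$ ($E{\left(J,o \right)} = \left(J + \left(o + 2 J\right)\right) + J = \left(o + 3 J\right) + J = o + 4 J$)
$I = 5$
$-4 + 39 I = -4 + 39 \cdot 5 = -4 + 195 = 191$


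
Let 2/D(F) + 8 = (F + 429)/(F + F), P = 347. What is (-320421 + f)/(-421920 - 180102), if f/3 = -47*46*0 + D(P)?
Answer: 127527905/239604756 ≈ 0.53224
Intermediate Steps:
D(F) = 2/(-8 + (429 + F)/(2*F)) (D(F) = 2/(-8 + (F + 429)/(F + F)) = 2/(-8 + (429 + F)/((2*F))) = 2/(-8 + (429 + F)*(1/(2*F))) = 2/(-8 + (429 + F)/(2*F)))
f = -347/398 (f = 3*(-47*46*0 - 4*347/(-429 + 15*347)) = 3*(-2162*0 - 4*347/(-429 + 5205)) = 3*(0 - 4*347/4776) = 3*(0 - 4*347*1/4776) = 3*(0 - 347/1194) = 3*(-347/1194) = -347/398 ≈ -0.87186)
(-320421 + f)/(-421920 - 180102) = (-320421 - 347/398)/(-421920 - 180102) = -127527905/398/(-602022) = -127527905/398*(-1/602022) = 127527905/239604756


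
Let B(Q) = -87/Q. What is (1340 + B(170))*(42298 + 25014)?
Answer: 7663908728/85 ≈ 9.0164e+7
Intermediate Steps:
(1340 + B(170))*(42298 + 25014) = (1340 - 87/170)*(42298 + 25014) = (1340 - 87*1/170)*67312 = (1340 - 87/170)*67312 = (227713/170)*67312 = 7663908728/85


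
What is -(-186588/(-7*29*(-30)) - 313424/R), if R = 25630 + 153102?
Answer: 1469083274/45353245 ≈ 32.392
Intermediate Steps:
R = 178732
-(-186588/(-7*29*(-30)) - 313424/R) = -(-186588/(-7*29*(-30)) - 313424/178732) = -(-186588/((-203*(-30))) - 313424*1/178732) = -(-186588/6090 - 78356/44683) = -(-186588*1/6090 - 78356/44683) = -(-31098/1015 - 78356/44683) = -1*(-1469083274/45353245) = 1469083274/45353245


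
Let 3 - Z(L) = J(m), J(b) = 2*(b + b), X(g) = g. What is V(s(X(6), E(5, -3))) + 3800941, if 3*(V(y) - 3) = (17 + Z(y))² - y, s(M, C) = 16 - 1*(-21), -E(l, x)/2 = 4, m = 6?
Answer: 3800937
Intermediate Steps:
J(b) = 4*b (J(b) = 2*(2*b) = 4*b)
E(l, x) = -8 (E(l, x) = -2*4 = -8)
Z(L) = -21 (Z(L) = 3 - 4*6 = 3 - 1*24 = 3 - 24 = -21)
s(M, C) = 37 (s(M, C) = 16 + 21 = 37)
V(y) = 25/3 - y/3 (V(y) = 3 + ((17 - 21)² - y)/3 = 3 + ((-4)² - y)/3 = 3 + (16 - y)/3 = 3 + (16/3 - y/3) = 25/3 - y/3)
V(s(X(6), E(5, -3))) + 3800941 = (25/3 - ⅓*37) + 3800941 = (25/3 - 37/3) + 3800941 = -4 + 3800941 = 3800937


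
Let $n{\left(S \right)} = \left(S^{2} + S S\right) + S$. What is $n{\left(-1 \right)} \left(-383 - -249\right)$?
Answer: $-134$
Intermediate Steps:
$n{\left(S \right)} = S + 2 S^{2}$ ($n{\left(S \right)} = \left(S^{2} + S^{2}\right) + S = 2 S^{2} + S = S + 2 S^{2}$)
$n{\left(-1 \right)} \left(-383 - -249\right) = - (1 + 2 \left(-1\right)) \left(-383 - -249\right) = - (1 - 2) \left(-383 + 249\right) = \left(-1\right) \left(-1\right) \left(-134\right) = 1 \left(-134\right) = -134$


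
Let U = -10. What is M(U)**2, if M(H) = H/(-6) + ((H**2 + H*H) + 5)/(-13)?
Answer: 302500/1521 ≈ 198.88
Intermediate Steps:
M(H) = -5/13 - 2*H**2/13 - H/6 (M(H) = H*(-1/6) + ((H**2 + H**2) + 5)*(-1/13) = -H/6 + (2*H**2 + 5)*(-1/13) = -H/6 + (5 + 2*H**2)*(-1/13) = -H/6 + (-5/13 - 2*H**2/13) = -5/13 - 2*H**2/13 - H/6)
M(U)**2 = (-5/13 - 2/13*(-10)**2 - 1/6*(-10))**2 = (-5/13 - 2/13*100 + 5/3)**2 = (-5/13 - 200/13 + 5/3)**2 = (-550/39)**2 = 302500/1521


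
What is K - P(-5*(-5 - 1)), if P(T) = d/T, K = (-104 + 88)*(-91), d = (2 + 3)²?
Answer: 8731/6 ≈ 1455.2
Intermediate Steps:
d = 25 (d = 5² = 25)
K = 1456 (K = -16*(-91) = 1456)
P(T) = 25/T
K - P(-5*(-5 - 1)) = 1456 - 25/((-5*(-5 - 1))) = 1456 - 25/((-5*(-6))) = 1456 - 25/30 = 1456 - 1*⅚ = 1456 - ⅚ = 8731/6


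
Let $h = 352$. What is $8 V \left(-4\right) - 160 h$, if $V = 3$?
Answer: $-56416$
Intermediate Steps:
$8 V \left(-4\right) - 160 h = 8 \cdot 3 \left(-4\right) - 56320 = 24 \left(-4\right) - 56320 = -96 - 56320 = -56416$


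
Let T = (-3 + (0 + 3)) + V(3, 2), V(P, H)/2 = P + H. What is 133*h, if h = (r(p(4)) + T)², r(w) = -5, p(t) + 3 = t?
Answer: 3325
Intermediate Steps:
p(t) = -3 + t
V(P, H) = 2*H + 2*P (V(P, H) = 2*(P + H) = 2*(H + P) = 2*H + 2*P)
T = 10 (T = (-3 + (0 + 3)) + (2*2 + 2*3) = (-3 + 3) + (4 + 6) = 0 + 10 = 10)
h = 25 (h = (-5 + 10)² = 5² = 25)
133*h = 133*25 = 3325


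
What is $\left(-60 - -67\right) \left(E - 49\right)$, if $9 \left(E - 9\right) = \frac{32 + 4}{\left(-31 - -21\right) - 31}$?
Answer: $- \frac{11508}{41} \approx -280.68$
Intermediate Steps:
$E = \frac{365}{41}$ ($E = 9 + \frac{\left(32 + 4\right) \frac{1}{\left(-31 - -21\right) - 31}}{9} = 9 + \frac{36 \frac{1}{\left(-31 + 21\right) - 31}}{9} = 9 + \frac{36 \frac{1}{-10 - 31}}{9} = 9 + \frac{36 \frac{1}{-41}}{9} = 9 + \frac{36 \left(- \frac{1}{41}\right)}{9} = 9 + \frac{1}{9} \left(- \frac{36}{41}\right) = 9 - \frac{4}{41} = \frac{365}{41} \approx 8.9024$)
$\left(-60 - -67\right) \left(E - 49\right) = \left(-60 - -67\right) \left(\frac{365}{41} - 49\right) = \left(-60 + 67\right) \left(- \frac{1644}{41}\right) = 7 \left(- \frac{1644}{41}\right) = - \frac{11508}{41}$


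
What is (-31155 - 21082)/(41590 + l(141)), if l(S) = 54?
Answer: -52237/41644 ≈ -1.2544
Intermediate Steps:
(-31155 - 21082)/(41590 + l(141)) = (-31155 - 21082)/(41590 + 54) = -52237/41644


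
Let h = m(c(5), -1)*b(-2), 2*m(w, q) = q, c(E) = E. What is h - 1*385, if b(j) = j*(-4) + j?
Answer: -388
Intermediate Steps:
b(j) = -3*j (b(j) = -4*j + j = -3*j)
m(w, q) = q/2
h = -3 (h = ((½)*(-1))*(-3*(-2)) = -½*6 = -3)
h - 1*385 = -3 - 1*385 = -3 - 385 = -388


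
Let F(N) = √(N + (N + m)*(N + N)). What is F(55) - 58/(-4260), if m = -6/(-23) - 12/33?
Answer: 29/2130 + √3223565/23 ≈ 78.076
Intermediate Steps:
m = -26/253 (m = -6*(-1/23) - 12*1/33 = 6/23 - 4/11 = -26/253 ≈ -0.10277)
F(N) = √(N + 2*N*(-26/253 + N)) (F(N) = √(N + (N - 26/253)*(N + N)) = √(N + (-26/253 + N)*(2*N)) = √(N + 2*N*(-26/253 + N)))
F(55) - 58/(-4260) = √253*√(55*(201 + 506*55))/253 - 58/(-4260) = √253*√(55*(201 + 27830))/253 - 58*(-1)/4260 = √253*√(55*28031)/253 - 1*(-29/2130) = √253*√1541705/253 + 29/2130 = √3223565/23 + 29/2130 = 29/2130 + √3223565/23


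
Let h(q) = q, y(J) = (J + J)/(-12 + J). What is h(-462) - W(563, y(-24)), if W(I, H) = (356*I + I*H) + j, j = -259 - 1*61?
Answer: -603962/3 ≈ -2.0132e+5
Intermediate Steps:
j = -320 (j = -259 - 61 = -320)
y(J) = 2*J/(-12 + J) (y(J) = (2*J)/(-12 + J) = 2*J/(-12 + J))
W(I, H) = -320 + 356*I + H*I (W(I, H) = (356*I + I*H) - 320 = (356*I + H*I) - 320 = -320 + 356*I + H*I)
h(-462) - W(563, y(-24)) = -462 - (-320 + 356*563 + (2*(-24)/(-12 - 24))*563) = -462 - (-320 + 200428 + (2*(-24)/(-36))*563) = -462 - (-320 + 200428 + (2*(-24)*(-1/36))*563) = -462 - (-320 + 200428 + (4/3)*563) = -462 - (-320 + 200428 + 2252/3) = -462 - 1*602576/3 = -462 - 602576/3 = -603962/3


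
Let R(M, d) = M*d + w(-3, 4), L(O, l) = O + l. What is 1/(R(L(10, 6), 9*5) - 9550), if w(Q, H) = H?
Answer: -1/8826 ≈ -0.00011330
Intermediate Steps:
R(M, d) = 4 + M*d (R(M, d) = M*d + 4 = 4 + M*d)
1/(R(L(10, 6), 9*5) - 9550) = 1/((4 + (10 + 6)*(9*5)) - 9550) = 1/((4 + 16*45) - 9550) = 1/((4 + 720) - 9550) = 1/(724 - 9550) = 1/(-8826) = -1/8826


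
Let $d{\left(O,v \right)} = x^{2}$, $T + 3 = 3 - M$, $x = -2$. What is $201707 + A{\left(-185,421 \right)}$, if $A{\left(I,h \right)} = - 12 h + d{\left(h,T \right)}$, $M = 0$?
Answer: $196659$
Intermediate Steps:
$T = 0$ ($T = -3 + \left(3 - 0\right) = -3 + \left(3 + 0\right) = -3 + 3 = 0$)
$d{\left(O,v \right)} = 4$ ($d{\left(O,v \right)} = \left(-2\right)^{2} = 4$)
$A{\left(I,h \right)} = 4 - 12 h$ ($A{\left(I,h \right)} = - 12 h + 4 = 4 - 12 h$)
$201707 + A{\left(-185,421 \right)} = 201707 + \left(4 - 5052\right) = 201707 - 5048 = 196659$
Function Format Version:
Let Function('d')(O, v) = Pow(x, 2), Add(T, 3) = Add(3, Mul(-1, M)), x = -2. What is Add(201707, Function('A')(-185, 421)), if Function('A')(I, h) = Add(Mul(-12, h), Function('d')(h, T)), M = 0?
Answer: 196659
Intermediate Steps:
T = 0 (T = Add(-3, Add(3, Mul(-1, 0))) = Add(-3, Add(3, 0)) = Add(-3, 3) = 0)
Function('d')(O, v) = 4 (Function('d')(O, v) = Pow(-2, 2) = 4)
Function('A')(I, h) = Add(4, Mul(-12, h)) (Function('A')(I, h) = Add(Mul(-12, h), 4) = Add(4, Mul(-12, h)))
Add(201707, Function('A')(-185, 421)) = Add(201707, Add(4, Mul(-12, 421))) = Add(201707, Add(4, -5052)) = Add(201707, -5048) = 196659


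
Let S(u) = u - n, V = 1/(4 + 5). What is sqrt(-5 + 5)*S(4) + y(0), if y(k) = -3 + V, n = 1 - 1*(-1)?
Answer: -26/9 ≈ -2.8889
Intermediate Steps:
V = 1/9 ≈ 0.11111
n = 2 (n = 1 + 1 = 2)
S(u) = -2 + u (S(u) = u - 1*2 = u - 2 = -2 + u)
y(k) = -26/9 (y(k) = -3 + 1/9 = -26/9)
sqrt(-5 + 5)*S(4) + y(0) = sqrt(-5 + 5)*(-2 + 4) - 26/9 = sqrt(0)*2 - 26/9 = 0*2 - 26/9 = 0 - 26/9 = -26/9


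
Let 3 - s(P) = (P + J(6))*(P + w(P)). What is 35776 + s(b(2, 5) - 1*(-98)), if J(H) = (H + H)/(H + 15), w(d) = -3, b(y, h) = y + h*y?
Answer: 167635/7 ≈ 23948.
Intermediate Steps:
J(H) = 2*H/(15 + H) (J(H) = (2*H)/(15 + H) = 2*H/(15 + H))
s(P) = 3 - (-3 + P)*(4/7 + P) (s(P) = 3 - (P + 2*6/(15 + 6))*(P - 3) = 3 - (P + 2*6/21)*(-3 + P) = 3 - (P + 2*6*(1/21))*(-3 + P) = 3 - (P + 4/7)*(-3 + P) = 3 - (4/7 + P)*(-3 + P) = 3 - (-3 + P)*(4/7 + P))
35776 + s(b(2, 5) - 1*(-98)) = 35776 + (33/7 - (2*(1 + 5) - 1*(-98))**2 + 17*(2*(1 + 5) - 1*(-98))/7) = 35776 + (33/7 - (2*6 + 98)**2 + 17*(2*6 + 98)/7) = 35776 + (33/7 - (12 + 98)**2 + 17*(12 + 98)/7) = 35776 + (33/7 - 1*110**2 + (17/7)*110) = 35776 + (33/7 - 1*12100 + 1870/7) = 35776 + (33/7 - 12100 + 1870/7) = 35776 - 82797/7 = 167635/7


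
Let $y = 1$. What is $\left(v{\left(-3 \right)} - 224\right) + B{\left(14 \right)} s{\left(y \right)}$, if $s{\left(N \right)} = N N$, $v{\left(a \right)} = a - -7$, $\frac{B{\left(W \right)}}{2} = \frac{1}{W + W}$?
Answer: $- \frac{3079}{14} \approx -219.93$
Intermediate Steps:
$B{\left(W \right)} = \frac{1}{W}$ ($B{\left(W \right)} = \frac{2}{W + W} = \frac{2}{2 W} = 2 \frac{1}{2 W} = \frac{1}{W}$)
$v{\left(a \right)} = 7 + a$ ($v{\left(a \right)} = a + 7 = 7 + a$)
$s{\left(N \right)} = N^{2}$
$\left(v{\left(-3 \right)} - 224\right) + B{\left(14 \right)} s{\left(y \right)} = \left(\left(7 - 3\right) - 224\right) + \frac{1^{2}}{14} = \left(4 - 224\right) + \frac{1}{14} \cdot 1 = -220 + \frac{1}{14} = - \frac{3079}{14}$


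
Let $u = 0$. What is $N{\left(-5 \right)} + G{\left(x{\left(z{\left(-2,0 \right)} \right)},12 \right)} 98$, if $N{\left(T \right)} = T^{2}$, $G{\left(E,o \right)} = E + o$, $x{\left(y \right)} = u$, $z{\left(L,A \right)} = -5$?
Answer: $1201$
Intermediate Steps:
$x{\left(y \right)} = 0$
$N{\left(-5 \right)} + G{\left(x{\left(z{\left(-2,0 \right)} \right)},12 \right)} 98 = \left(-5\right)^{2} + \left(0 + 12\right) 98 = 25 + 12 \cdot 98 = 25 + 1176 = 1201$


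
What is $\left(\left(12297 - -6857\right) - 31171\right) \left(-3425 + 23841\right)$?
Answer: $-245339072$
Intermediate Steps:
$\left(\left(12297 - -6857\right) - 31171\right) \left(-3425 + 23841\right) = \left(\left(12297 + 6857\right) - 31171\right) 20416 = \left(19154 - 31171\right) 20416 = \left(-12017\right) 20416 = -245339072$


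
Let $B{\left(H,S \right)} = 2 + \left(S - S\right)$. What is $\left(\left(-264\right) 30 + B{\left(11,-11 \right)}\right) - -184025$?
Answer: $176107$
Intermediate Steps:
$B{\left(H,S \right)} = 2$ ($B{\left(H,S \right)} = 2 + 0 = 2$)
$\left(\left(-264\right) 30 + B{\left(11,-11 \right)}\right) - -184025 = \left(\left(-264\right) 30 + 2\right) - -184025 = \left(-7920 + 2\right) + 184025 = -7918 + 184025 = 176107$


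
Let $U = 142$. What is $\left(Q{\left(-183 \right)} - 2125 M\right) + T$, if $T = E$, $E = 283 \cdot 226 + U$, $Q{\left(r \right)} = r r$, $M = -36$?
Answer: $174089$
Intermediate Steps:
$Q{\left(r \right)} = r^{2}$
$E = 64100$ ($E = 283 \cdot 226 + 142 = 63958 + 142 = 64100$)
$T = 64100$
$\left(Q{\left(-183 \right)} - 2125 M\right) + T = \left(\left(-183\right)^{2} - -76500\right) + 64100 = \left(33489 + 76500\right) + 64100 = 109989 + 64100 = 174089$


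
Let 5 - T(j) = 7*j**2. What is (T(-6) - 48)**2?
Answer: 87025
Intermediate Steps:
T(j) = 5 - 7*j**2
(T(-6) - 48)**2 = ((5 - 7*(-6)**2) - 48)**2 = ((5 - 7*36) - 48)**2 = ((5 - 252) - 48)**2 = (-247 - 48)**2 = (-295)**2 = 87025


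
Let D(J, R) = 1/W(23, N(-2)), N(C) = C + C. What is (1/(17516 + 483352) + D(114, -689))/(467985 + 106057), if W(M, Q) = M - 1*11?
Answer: 10435/71879817114 ≈ 1.4517e-7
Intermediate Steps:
N(C) = 2*C
W(M, Q) = -11 + M (W(M, Q) = M - 11 = -11 + M)
D(J, R) = 1/12 (D(J, R) = 1/(-11 + 23) = 1/12)
(1/(17516 + 483352) + D(114, -689))/(467985 + 106057) = (1/(17516 + 483352) + 1/12)/(467985 + 106057) = (1/500868 + 1/12)/574042 = (1/500868 + 1/12)*(1/574042) = (10435/125217)*(1/574042) = 10435/71879817114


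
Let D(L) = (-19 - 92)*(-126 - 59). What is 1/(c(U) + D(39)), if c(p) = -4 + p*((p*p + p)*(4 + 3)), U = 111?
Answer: 1/9680195 ≈ 1.0330e-7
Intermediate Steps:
D(L) = 20535 (D(L) = -111*(-185) = 20535)
c(p) = -4 + p*(7*p + 7*p²) (c(p) = -4 + p*((p² + p)*7) = -4 + p*((p + p²)*7) = -4 + p*(7*p + 7*p²))
1/(c(U) + D(39)) = 1/((-4 + 7*111² + 7*111³) + 20535) = 1/((-4 + 7*12321 + 7*1367631) + 20535) = 1/((-4 + 86247 + 9573417) + 20535) = 1/(9659660 + 20535) = 1/9680195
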